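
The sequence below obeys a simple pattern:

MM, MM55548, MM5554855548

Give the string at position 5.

Every step adds 55548 to the end: s(k+1) = s(k)·55548.
From MM5554855548, 2 further steps: MM5554855548 → MM555485554855548 → (answer).

MM55548555485554855548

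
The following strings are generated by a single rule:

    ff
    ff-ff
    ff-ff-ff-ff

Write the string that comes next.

Every step duplicates the string with '-' between the halves.
Doubling ff-ff-ff-ff with '-' between the halves:

ff-ff-ff-ff-ff-ff-ff-ff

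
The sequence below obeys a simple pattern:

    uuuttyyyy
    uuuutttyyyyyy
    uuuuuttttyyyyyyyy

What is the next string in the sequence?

Reading off run lengths: u runs 3, 4, 5; t runs 2, 3, 4; y runs 4, 6, 8 — each is linear in n, where the shown terms are n = 2, 3, 4.
Setting n = 5 gives 6, 5, 10 characters in each block.

uuuuuutttttyyyyyyyyyy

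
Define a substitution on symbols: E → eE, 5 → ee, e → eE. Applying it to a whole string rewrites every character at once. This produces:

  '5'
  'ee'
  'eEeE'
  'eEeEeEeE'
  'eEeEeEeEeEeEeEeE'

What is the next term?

eEeEeEeEeEeEeEeEeEeEeEeEeEeEeEeE

φ(eEeEeEeEeEeEeEeE) expands symbol-by-symbol to eE eE eE eE eE eE eE eE eE eE eE eE eE eE eE eE; joining the 16 pieces gives the next term.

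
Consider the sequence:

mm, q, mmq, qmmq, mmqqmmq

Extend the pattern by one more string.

qmmqmmqqmmq

Each term (from the third on) is the two preceding terms concatenated in order: term 3 = mm·q = mmq.
The next term joins qmmq and mmqqmmq.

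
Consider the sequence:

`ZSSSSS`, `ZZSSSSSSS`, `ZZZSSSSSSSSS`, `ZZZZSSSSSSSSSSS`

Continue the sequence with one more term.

Each string has the form Z^{n-1} S^{2n+1}, where the shown terms are n = 2, 3, 4, 5.
Setting n = 6 gives 5, 13 characters in each block.

ZZZZZSSSSSSSSSSSSS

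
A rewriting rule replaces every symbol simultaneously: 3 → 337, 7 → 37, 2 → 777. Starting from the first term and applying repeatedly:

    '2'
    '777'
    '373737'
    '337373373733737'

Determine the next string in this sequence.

φ(337373373733737) expands symbol-by-symbol to 337 337 37 337 37 337 337 37 337 37 337 337 37 337 37; joining the 15 pieces gives the next term.

337337373373733733737337373373373733737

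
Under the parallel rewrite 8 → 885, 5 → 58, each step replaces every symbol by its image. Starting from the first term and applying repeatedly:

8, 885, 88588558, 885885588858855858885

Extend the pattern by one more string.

φ(885885588858855858885) expands symbol-by-symbol to 885 885 58 885 885 58 58 885 885 885 58 885 885 58 58 885 58 885 885 885 58; joining the 21 pieces gives the next term.

8858855888588558588858858855888588558588855888588588558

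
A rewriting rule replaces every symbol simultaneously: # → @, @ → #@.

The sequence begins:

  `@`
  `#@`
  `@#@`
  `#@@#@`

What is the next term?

Rewriting each symbol of #@@#@: #→@, @→#@, @→#@, #→@, @→#@, which concatenates to @ #@ #@ @ #@.

@#@#@@#@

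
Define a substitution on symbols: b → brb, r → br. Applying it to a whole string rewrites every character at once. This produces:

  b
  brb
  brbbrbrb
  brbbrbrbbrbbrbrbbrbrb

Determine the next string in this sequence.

brbbrbrbbrbbrbrbbrbrbbrbbrbrbbrbbrbrbbrbrbbrbbrbrbbrbrb

φ(brbbrbrbbrbbrbrbbrbrb) expands symbol-by-symbol to brb br brb brb br brb br brb brb br brb brb br brb br brb brb br brb br brb; joining the 21 pieces gives the next term.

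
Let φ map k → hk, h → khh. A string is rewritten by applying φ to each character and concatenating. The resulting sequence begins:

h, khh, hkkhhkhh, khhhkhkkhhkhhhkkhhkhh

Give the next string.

Rewriting the 21 symbols of khhhkhkkhhkhhhkkhhkhh one by one yields hk khh khh khh hk khh hk hk khh khh hk khh khh khh hk hk khh khh hk khh khh; concatenated:

hkkhhkhhkhhhkkhhhkhkkhhkhhhkkhhkhhkhhhkhkkhhkhhhkkhhkhh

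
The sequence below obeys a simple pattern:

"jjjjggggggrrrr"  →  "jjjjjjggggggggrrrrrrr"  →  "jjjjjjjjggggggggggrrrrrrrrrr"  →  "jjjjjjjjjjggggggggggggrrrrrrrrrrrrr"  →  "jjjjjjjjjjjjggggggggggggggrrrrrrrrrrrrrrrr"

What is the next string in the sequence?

jjjjjjjjjjjjjjggggggggggggggggrrrrrrrrrrrrrrrrrrr

Each string has the form j^{2n} g^{2n+2} r^{3n-2}, where the shown terms are n = 2, 3, 4, 5, 6.
Setting n = 7 gives 14, 16, 19 characters in each block.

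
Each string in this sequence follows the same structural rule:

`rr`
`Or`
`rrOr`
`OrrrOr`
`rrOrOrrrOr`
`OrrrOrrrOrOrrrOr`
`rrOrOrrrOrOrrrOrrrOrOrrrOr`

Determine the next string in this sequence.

Each term (from the third on) is the two preceding terms concatenated in order: term 3 = rr·Or = rrOr.
Continuing: OrrrOrrrOrOrrrOr · rrOrOrrrOrOrrrOrrrOrOrrrOr gives term 8.

OrrrOrrrOrOrrrOrrrOrOrrrOrOrrrOrrrOrOrrrOr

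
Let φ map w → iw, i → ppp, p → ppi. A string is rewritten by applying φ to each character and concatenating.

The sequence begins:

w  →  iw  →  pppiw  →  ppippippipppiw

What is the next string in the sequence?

φ(ppippippipppiw) expands symbol-by-symbol to ppi ppi ppp ppi ppi ppp ppi ppi ppp ppi ppi ppi ppp iw; joining the 14 pieces gives the next term.

ppippipppppippipppppippipppppippippipppiw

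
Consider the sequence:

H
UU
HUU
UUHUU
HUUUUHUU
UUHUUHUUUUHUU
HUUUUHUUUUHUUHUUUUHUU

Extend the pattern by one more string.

UUHUUHUUUUHUUHUUUUHUUUUHUUHUUUUHUU

From term 3 onward, concatenate the second-to-last term with the last: H·UU = HUU, UU·HUU = UUHUU, …
The next term joins UUHUUHUUUUHUU and HUUUUHUUUUHUUHUUUUHUU.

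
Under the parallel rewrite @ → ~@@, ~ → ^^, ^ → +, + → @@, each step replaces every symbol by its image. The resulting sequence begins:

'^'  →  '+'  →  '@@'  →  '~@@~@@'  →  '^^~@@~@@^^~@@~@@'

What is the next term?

++^^~@@~@@^^~@@~@@++^^~@@~@@^^~@@~@@

Replace each of the 16 characters of ^^~@@~@@^^~@@~@@ in place — + + ^^ ~@@ ~@@ ^^ ~@@ ~@@ + + ^^ ~@@ ~@@ ^^ ~@@ ~@@ — and concatenate.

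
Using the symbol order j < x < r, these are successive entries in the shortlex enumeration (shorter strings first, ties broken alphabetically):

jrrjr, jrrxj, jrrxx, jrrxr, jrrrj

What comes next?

Find the rightmost character of jrrrj below r, bump it to the next letter, and reset everything to its right to j.

jrrrx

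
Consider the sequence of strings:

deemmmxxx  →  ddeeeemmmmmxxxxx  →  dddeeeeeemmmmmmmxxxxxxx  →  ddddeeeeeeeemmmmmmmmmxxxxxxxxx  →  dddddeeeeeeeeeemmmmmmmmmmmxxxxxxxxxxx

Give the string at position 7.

The n-th term is n d's then 2n e's then 2n+1 m's then 2n+1 x's (n = 1, 2, …).
Setting n = 7 gives 7, 14, 15, 15 characters in each block.

dddddddeeeeeeeeeeeeeemmmmmmmmmmmmmmmxxxxxxxxxxxxxxx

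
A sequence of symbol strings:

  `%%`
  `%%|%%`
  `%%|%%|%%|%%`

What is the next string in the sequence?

%%|%%|%%|%%|%%|%%|%%|%%

s(k+1) = s(k)·|·s(k) — each term doubles the last with '|' between the halves.
So the next term is two copies of %%|%%|%%|%% with '|' between the halves.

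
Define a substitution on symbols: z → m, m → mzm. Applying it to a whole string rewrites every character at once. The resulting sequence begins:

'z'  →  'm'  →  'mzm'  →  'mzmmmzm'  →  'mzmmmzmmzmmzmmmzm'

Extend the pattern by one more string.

Replace each of the 17 characters of mzmmmzmmzmmzmmmzm in place — mzm m mzm mzm mzm m mzm mzm m mzm mzm m mzm mzm mzm m mzm — and concatenate.

mzmmmzmmzmmzmmmzmmzmmmzmmzmmmzmmzmmzmmmzm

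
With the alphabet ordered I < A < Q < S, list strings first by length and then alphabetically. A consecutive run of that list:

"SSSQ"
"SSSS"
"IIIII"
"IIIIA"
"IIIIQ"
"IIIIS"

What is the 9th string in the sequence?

Continuing the enumeration 3 steps past IIIIS: IIIIS → IIIAI → IIIAA → (answer).

IIIAQ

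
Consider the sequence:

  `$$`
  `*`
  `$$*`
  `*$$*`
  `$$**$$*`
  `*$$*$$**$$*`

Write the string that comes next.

$$**$$**$$*$$**$$*

From term 3 onward, concatenate the second-to-last term with the last: $$·* = $$*, *·$$* = *$$*, …
So term 7 is $$**$$*·*$$*$$**$$*.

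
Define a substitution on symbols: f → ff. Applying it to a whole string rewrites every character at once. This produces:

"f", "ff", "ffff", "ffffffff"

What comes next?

Apply φ to ffffffff symbol by symbol: f→ff, f→ff, f→ff, f→ff, f→ff, f→ff, f→ff, f→ff; joined: ff ff ff ff ff ff ff ff.

ffffffffffffffff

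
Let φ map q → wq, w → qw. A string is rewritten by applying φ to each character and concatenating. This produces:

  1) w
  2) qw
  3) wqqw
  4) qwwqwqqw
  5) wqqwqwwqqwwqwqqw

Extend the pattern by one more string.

qwwqwqqwwqqwqwwqwqqwqwwqqwwqwqqw

φ(wqqwqwwqqwwqwqqw) expands symbol-by-symbol to qw wq wq qw wq qw qw wq wq qw qw wq qw wq wq qw; joining the 16 pieces gives the next term.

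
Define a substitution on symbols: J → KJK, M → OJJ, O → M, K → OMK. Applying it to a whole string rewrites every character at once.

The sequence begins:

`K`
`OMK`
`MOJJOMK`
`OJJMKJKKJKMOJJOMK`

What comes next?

MKJKKJKOJJOMKKJKOMKOMKKJKOMKOJJMKJKKJKMOJJOMK

Applying the rule to each of the 17 symbols of OJJMKJKKJKMOJJOMK gives the pieces M KJK KJK OJJ OMK KJK OMK OMK KJK OMK OJJ M KJK KJK M OJJ OMK, which concatenate to the answer.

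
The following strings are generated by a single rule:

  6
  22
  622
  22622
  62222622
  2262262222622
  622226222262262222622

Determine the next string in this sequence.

2262262222622622226222262262222622

From term 3 onward, concatenate the second-to-last term with the last: 6·22 = 622, 22·622 = 22622, …
Continuing: 2262262222622 · 622226222262262222622 gives term 8.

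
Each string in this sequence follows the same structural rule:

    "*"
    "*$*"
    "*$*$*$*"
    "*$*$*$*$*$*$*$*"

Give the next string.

Every step duplicates the string with '$' between the halves.
One more doubling of *$*$*$*$*$*$*$* gives the answer.

*$*$*$*$*$*$*$*$*$*$*$*$*$*$*$*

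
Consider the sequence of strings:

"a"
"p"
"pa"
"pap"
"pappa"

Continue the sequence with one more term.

This is a Fibonacci-style word recurrence s(k) = s(k−1)·s(k−2): e.g. p·a = pa.
The next term joins pappa and pap.

pappapap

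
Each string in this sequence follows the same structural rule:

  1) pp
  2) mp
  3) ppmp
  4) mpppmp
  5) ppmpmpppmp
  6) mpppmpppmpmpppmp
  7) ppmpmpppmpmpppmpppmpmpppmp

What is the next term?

mpppmpppmpmpppmpppmpmpppmpmpppmpppmpmpppmp

Each term (from the third on) is the two preceding terms concatenated in order: term 3 = pp·mp = ppmp.
Continuing: mpppmpppmpmpppmp · ppmpmpppmpmpppmpppmpmpppmp gives term 8.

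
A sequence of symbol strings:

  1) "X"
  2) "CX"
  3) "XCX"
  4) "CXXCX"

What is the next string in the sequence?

From term 3 onward, concatenate the second-to-last term with the last: X·CX = XCX, CX·XCX = CXXCX, …
So term 5 is XCX·CXXCX.

XCXCXXCX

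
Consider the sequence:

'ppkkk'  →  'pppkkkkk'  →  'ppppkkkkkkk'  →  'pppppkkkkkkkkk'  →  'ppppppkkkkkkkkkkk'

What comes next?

Each string has the form p^{n+1} k^{2n+1} (n = 1, 2, …).
Setting n = 6 gives 7, 13 characters in each block.

pppppppkkkkkkkkkkkkk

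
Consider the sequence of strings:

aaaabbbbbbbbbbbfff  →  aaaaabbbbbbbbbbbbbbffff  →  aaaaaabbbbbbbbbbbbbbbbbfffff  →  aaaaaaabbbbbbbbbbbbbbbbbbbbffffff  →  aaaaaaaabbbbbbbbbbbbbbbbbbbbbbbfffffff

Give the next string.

Term n consists of n+1 a's, followed by 3n+2 b's, followed by n f's, where the shown terms are n = 3, 4, 5, 6, 7.
Setting n = 8 gives 9, 26, 8 characters in each block.

aaaaaaaaabbbbbbbbbbbbbbbbbbbbbbbbbbffffffff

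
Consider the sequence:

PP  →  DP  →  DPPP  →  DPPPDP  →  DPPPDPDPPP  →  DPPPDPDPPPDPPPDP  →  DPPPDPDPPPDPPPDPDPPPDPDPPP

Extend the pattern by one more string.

This is a Fibonacci-style word recurrence s(k) = s(k−1)·s(k−2): e.g. DP·PP = DPPP.
So term 8 is DPPPDPDPPPDPPPDPDPPPDPDPPP·DPPPDPDPPPDPPPDP.

DPPPDPDPPPDPPPDPDPPPDPDPPPDPPPDPDPPPDPPPDP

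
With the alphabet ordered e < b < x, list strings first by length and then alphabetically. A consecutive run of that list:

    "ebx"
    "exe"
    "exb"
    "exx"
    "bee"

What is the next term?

beb

Treat bee as a base-3 numeral over the given alphabet and add one, carrying through any trailing x's.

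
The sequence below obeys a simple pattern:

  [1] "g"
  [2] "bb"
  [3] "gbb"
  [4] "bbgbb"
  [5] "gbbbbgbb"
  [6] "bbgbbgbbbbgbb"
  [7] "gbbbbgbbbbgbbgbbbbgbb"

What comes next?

bbgbbgbbbbgbbgbbbbgbbbbgbbgbbbbgbb

This is a Fibonacci-style word recurrence s(k) = s(k−2)·s(k−1): e.g. g·bb = gbb.
The next term joins bbgbbgbbbbgbb and gbbbbgbbbbgbbgbbbbgbb.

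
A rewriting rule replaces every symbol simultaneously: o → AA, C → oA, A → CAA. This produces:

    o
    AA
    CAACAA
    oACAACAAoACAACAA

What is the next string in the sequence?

AACAAoACAACAAoACAACAAAACAAoACAACAAoACAACAA

Replace each of the 16 characters of oACAACAAoACAACAA in place — AA CAA oA CAA CAA oA CAA CAA AA CAA oA CAA CAA oA CAA CAA — and concatenate.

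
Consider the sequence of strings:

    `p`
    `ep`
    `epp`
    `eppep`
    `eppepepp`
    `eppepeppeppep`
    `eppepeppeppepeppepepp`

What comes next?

This is a Fibonacci-style word recurrence s(k) = s(k−1)·s(k−2): e.g. ep·p = epp.
So term 8 is eppepeppeppepeppepepp·eppepeppeppep.

eppepeppeppepeppepeppeppepeppeppep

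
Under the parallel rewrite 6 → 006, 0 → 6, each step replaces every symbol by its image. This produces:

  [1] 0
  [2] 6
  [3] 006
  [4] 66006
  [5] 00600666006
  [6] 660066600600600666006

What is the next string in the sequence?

φ(660066600600600666006) expands symbol-by-symbol to 006 006 6 6 006 006 006 6 6 006 6 6 006 6 6 006 006 006 6 6 006; joining the 21 pieces gives the next term.

0060066600600600666006660066600600600666006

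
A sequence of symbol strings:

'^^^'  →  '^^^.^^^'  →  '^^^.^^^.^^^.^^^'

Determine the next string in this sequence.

Each string is two copies of the previous one joined by '.'.
So the next term is two copies of ^^^.^^^.^^^.^^^ with '.' between the halves.

^^^.^^^.^^^.^^^.^^^.^^^.^^^.^^^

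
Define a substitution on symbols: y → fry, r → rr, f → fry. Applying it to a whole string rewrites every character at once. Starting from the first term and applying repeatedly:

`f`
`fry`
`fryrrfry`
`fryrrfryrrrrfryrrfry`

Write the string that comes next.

Replace each of the 20 characters of fryrrfryrrrrfryrrfry in place — fry rr fry rr rr fry rr fry rr rr rr rr fry rr fry rr rr fry rr fry — and concatenate.

fryrrfryrrrrfryrrfryrrrrrrrrfryrrfryrrrrfryrrfry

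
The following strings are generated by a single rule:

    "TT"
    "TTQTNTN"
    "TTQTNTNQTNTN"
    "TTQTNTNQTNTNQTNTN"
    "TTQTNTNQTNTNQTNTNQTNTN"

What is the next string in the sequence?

Every step adds QTNTN to the end: s(k+1) = s(k)·QTNTN.
Applying this once more to TTQTNTNQTNTNQTNTNQTNTN:

TTQTNTNQTNTNQTNTNQTNTNQTNTN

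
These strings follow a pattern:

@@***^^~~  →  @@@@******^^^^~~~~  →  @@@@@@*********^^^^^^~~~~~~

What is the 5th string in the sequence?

Term n consists of 2n @'s, followed by 3n *'s, followed by 2n ^'s, followed by 2n ~'s (n = 1, 2, …).
For term 5, n = 5, so the run lengths are 10, 15, 10, 10.

@@@@@@@@@@***************^^^^^^^^^^~~~~~~~~~~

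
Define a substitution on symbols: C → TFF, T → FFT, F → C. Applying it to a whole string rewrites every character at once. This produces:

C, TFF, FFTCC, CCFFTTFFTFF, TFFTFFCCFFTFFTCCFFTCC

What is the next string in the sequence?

FFTCCFFTCCTFFTFFCCFFTCCFFTTFFTFFCCFFTTFFTFF

φ(TFFTFFCCFFTFFTCCFFTCC) expands symbol-by-symbol to FFT C C FFT C C TFF TFF C C FFT C C FFT TFF TFF C C FFT TFF TFF; joining the 21 pieces gives the next term.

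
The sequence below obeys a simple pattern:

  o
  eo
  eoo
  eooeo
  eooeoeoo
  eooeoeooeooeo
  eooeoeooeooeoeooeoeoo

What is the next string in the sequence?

eooeoeooeooeoeooeoeooeooeoeooeooeo

From term 3 onward, concatenate the last term with the second-to-last: eo·o = eoo, eoo·eo = eooeo, …
So term 8 is eooeoeooeooeoeooeoeoo·eooeoeooeooeo.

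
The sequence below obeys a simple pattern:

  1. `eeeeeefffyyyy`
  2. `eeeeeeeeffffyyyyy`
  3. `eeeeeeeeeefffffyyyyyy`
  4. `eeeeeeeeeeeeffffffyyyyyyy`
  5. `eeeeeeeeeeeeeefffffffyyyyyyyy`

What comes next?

eeeeeeeeeeeeeeeeffffffffyyyyyyyyy

Reading off run lengths: e runs 6, 8, 10, 12, 14; f runs 3, 4, 5, 6, 7; y runs 4, 5, 6, 7, 8 — each is linear in n, where the shown terms are n = 3, 4, 5, 6, 7.
At n = 8 the blocks have lengths 16, 8, 9.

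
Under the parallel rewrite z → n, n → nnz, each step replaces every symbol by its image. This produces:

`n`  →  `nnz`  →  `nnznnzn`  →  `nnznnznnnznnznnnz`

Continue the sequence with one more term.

nnznnznnnznnznnnznnznnznnnznnznnnznnznnzn

Applying the rule to each of the 17 symbols of nnznnznnnznnznnnz gives the pieces nnz nnz n nnz nnz n nnz nnz nnz n nnz nnz n nnz nnz nnz n, which concatenate to the answer.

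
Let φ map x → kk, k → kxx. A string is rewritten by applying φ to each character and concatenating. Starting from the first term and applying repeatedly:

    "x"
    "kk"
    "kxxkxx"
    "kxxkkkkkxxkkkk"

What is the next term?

Applying the rule to each of the 14 symbols of kxxkkkkkxxkkkk gives the pieces kxx kk kk kxx kxx kxx kxx kxx kk kk kxx kxx kxx kxx, which concatenate to the answer.

kxxkkkkkxxkxxkxxkxxkxxkkkkkxxkxxkxxkxx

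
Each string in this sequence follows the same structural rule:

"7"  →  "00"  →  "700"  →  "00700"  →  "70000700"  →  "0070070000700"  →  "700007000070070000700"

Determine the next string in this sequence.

0070070000700700007000070070000700

Each term (from the third on) is the two preceding terms concatenated in order: term 3 = 7·00 = 700.
So term 8 is 0070070000700·700007000070070000700.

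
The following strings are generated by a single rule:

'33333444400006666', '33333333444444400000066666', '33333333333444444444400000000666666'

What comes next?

33333333333333444444444444400000000006666666

The n-th term is 3n-1 3's then 3n-2 4's then 2n 0's then n+2 6's, where the shown terms are n = 2, 3, 4.
For the next term, n = 5, so the run lengths are 14, 13, 10, 7.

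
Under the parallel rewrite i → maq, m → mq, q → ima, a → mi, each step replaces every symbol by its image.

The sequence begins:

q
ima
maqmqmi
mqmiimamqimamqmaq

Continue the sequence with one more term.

Rewriting the 17 symbols of mqmiimamqimamqmaq one by one yields mq ima mq maq maq mq mi mq ima maq mq mi mq ima mq mi ima; concatenated:

mqimamqmaqmaqmqmimqimamaqmqmimqimamqmiima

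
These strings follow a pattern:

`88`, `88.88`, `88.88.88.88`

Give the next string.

Each string is two copies of the previous one joined by '.'.
So the next term is two copies of 88.88.88.88 with '.' between the halves.

88.88.88.88.88.88.88.88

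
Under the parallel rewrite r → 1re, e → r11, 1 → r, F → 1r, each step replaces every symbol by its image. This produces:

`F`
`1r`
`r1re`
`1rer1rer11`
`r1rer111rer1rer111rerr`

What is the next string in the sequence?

1rer1rer111rerrr1rer111rer1rer111rerrr1rer111re1re

Applying the rule to each of the 22 symbols of r1rer111rer1rer111rerr gives the pieces 1re r 1re r11 1re r r r 1re r11 1re r 1re r11 1re r r r 1re r11 1re 1re, which concatenate to the answer.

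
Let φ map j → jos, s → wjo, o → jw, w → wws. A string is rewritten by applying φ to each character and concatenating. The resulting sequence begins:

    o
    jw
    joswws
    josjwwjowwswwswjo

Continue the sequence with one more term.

Applying the rule to each of the 17 symbols of josjwwjowwswwswjo gives the pieces jos jw wjo jos wws wws jos jw wws wws wjo wws wws wjo wws jos jw, which concatenate to the answer.

josjwwjojoswwswwsjosjwwwswwswjowwswwswjowwsjosjw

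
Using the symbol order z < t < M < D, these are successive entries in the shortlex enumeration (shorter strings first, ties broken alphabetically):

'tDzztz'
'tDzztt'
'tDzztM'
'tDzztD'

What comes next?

Treat tDzztD as a base-4 numeral over the given alphabet and add one, carrying through any trailing D's.

tDzzMz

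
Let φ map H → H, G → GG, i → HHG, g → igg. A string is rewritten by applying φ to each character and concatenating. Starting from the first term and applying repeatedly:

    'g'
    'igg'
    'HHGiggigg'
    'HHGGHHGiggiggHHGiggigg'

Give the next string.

Applying the rule to each of the 22 symbols of HHGGHHGiggiggHHGiggigg gives the pieces H H GG GG H H GG HHG igg igg HHG igg igg H H GG HHG igg igg HHG igg igg, which concatenate to the answer.

HHGGGGHHGGHHGiggiggHHGiggiggHHGGHHGiggiggHHGiggigg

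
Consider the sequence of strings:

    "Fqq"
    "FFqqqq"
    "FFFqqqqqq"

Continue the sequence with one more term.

Reading off run lengths: F runs 1, 2, 3; q runs 2, 4, 6 — each is linear in n (n = 1, 2, …).
Setting n = 4 gives 4, 8 characters in each block.

FFFFqqqqqqqq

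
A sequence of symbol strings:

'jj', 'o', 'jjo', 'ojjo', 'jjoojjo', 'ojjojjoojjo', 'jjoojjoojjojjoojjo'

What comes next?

ojjojjoojjojjoojjoojjojjoojjo

From term 3 onward, concatenate the second-to-last term with the last: jj·o = jjo, o·jjo = ojjo, …
Continuing: ojjojjoojjo · jjoojjoojjojjoojjo gives term 8.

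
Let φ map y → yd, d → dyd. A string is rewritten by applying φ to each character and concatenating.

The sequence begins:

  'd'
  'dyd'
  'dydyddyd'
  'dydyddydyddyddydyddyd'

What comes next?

dydyddydyddyddydyddydyddyddydyddyddydyddydyddyddydyddyd

Applying the rule to each of the 21 symbols of dydyddydyddyddydyddyd gives the pieces dyd yd dyd yd dyd dyd yd dyd yd dyd dyd yd dyd dyd yd dyd yd dyd dyd yd dyd, which concatenate to the answer.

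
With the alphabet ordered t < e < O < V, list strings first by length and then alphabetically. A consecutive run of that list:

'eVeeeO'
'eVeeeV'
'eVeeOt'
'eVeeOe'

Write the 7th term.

eVeeVt

Stepping forward 3 times from eVeeOe: eVeeOe → eVeeOO → eVeeOV, then the target.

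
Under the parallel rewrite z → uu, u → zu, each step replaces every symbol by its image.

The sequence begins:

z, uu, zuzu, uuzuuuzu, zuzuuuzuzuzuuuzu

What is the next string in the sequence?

Applying the rule to each of the 16 symbols of zuzuuuzuzuzuuuzu gives the pieces uu zu uu zu zu zu uu zu uu zu uu zu zu zu uu zu, which concatenate to the answer.

uuzuuuzuzuzuuuzuuuzuuuzuzuzuuuzu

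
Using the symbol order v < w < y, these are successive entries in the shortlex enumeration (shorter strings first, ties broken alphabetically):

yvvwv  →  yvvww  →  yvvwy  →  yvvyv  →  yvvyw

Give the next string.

yvvyy

Find the rightmost character of yvvyw below y, bump it to the next letter, and reset everything to its right to v.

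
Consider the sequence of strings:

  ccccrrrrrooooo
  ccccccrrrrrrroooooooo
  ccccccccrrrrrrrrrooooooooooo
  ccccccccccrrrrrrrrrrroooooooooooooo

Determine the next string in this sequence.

ccccccccccccrrrrrrrrrrrrrooooooooooooooooo

The n-th term is 2n c's then 2n+1 r's then 3n-1 o's, where the shown terms are n = 2, 3, 4, 5.
For the next term, n = 6, so the run lengths are 12, 13, 17.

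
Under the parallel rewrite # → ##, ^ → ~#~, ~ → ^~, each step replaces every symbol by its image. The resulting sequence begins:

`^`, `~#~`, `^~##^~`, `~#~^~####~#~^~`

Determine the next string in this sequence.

Rewriting the 14 symbols of ~#~^~####~#~^~ one by one yields ^~ ## ^~ ~#~ ^~ ## ## ## ## ^~ ## ^~ ~#~ ^~; concatenated:

^~##^~~#~^~########^~##^~~#~^~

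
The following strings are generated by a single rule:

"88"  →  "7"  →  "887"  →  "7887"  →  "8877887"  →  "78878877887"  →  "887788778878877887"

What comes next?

78878877887887788778878877887

Each term (from the third on) is the two preceding terms concatenated in order: term 3 = 88·7 = 887.
The next term joins 78878877887 and 887788778878877887.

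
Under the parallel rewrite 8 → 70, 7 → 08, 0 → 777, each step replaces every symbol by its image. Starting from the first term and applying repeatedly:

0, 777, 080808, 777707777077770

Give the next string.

080808087770808080877708080808777

Applying the rule to each of the 15 symbols of 777707777077770 gives the pieces 08 08 08 08 777 08 08 08 08 777 08 08 08 08 777, which concatenate to the answer.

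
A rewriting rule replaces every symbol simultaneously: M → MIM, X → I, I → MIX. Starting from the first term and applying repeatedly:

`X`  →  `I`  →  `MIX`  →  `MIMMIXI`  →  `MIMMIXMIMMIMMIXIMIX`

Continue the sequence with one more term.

Rewriting the 19 symbols of MIMMIXMIMMIMMIXIMIX one by one yields MIM MIX MIM MIM MIX I MIM MIX MIM MIM MIX MIM MIM MIX I MIX MIM MIX I; concatenated:

MIMMIXMIMMIMMIXIMIMMIXMIMMIMMIXMIMMIMMIXIMIXMIMMIXI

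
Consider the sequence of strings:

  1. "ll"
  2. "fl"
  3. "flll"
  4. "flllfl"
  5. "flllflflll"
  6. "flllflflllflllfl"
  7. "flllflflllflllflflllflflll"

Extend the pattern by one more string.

flllflflllflllflflllflflllflllflflllflllfl

Each term (from the third on) is the previous term followed by the one before it: term 3 = fl·ll = flll.
The next term joins flllflflllflllflflllflflll and flllflflllflllfl.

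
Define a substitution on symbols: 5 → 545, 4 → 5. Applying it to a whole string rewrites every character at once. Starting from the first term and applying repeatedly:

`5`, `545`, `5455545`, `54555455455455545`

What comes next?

54555455455455545545554554555455455455545

φ(54555455455455545) expands symbol-by-symbol to 545 5 545 545 545 5 545 545 5 545 545 5 545 545 545 5 545; joining the 17 pieces gives the next term.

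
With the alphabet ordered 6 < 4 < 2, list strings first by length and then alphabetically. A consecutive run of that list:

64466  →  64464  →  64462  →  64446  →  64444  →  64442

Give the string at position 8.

64424

Stepping forward 2 times from 64442: 64442 → 64426, then the target.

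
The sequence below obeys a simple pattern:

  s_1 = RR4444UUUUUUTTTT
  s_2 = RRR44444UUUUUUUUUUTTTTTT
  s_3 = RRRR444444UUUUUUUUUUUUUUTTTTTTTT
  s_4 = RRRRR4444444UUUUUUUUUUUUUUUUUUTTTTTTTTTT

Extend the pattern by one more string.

RRRRRR44444444UUUUUUUUUUUUUUUUUUUUUUTTTTTTTTTTTT

Term n consists of n R's, followed by n+2 4's, followed by 4n-2 U's, followed by 2n T's, where the shown terms are n = 2, 3, 4, 5.
At n = 6 the blocks have lengths 6, 8, 22, 12.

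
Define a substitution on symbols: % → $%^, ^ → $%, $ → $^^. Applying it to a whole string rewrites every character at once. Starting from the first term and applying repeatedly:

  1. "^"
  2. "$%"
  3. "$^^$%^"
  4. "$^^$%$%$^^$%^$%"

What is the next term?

$^^$%$%$^^$%^$^^$%^$^^$%$%$^^$%^$%$^^$%^

Replace each of the 15 characters of $^^$%$%$^^$%^$% in place — $^^ $% $% $^^ $%^ $^^ $%^ $^^ $% $% $^^ $%^ $% $^^ $%^ — and concatenate.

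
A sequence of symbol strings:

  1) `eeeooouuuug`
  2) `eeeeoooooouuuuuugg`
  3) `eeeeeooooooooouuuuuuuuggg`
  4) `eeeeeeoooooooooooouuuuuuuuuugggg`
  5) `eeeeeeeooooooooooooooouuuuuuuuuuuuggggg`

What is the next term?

eeeeeeeeoooooooooooooooooouuuuuuuuuuuuuugggggg

Each string has the form e^{n+2} o^{3n} u^{2n+2} g^{n} (n = 1, 2, …).
For the next term, n = 6, so the run lengths are 8, 18, 14, 6.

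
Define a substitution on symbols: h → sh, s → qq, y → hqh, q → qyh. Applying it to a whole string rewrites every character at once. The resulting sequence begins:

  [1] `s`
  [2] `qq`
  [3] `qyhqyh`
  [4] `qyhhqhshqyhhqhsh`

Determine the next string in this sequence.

qyhhqhshshqyhshqqshqyhhqhshshqyhshqqsh

Applying the rule to each of the 16 symbols of qyhhqhshqyhhqhsh gives the pieces qyh hqh sh sh qyh sh qq sh qyh hqh sh sh qyh sh qq sh, which concatenate to the answer.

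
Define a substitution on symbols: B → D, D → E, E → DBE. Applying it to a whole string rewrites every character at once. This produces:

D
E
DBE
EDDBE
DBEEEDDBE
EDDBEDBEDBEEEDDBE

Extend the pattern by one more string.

φ(EDDBEDBEDBEEEDDBE) expands symbol-by-symbol to DBE E E D DBE E D DBE E D DBE DBE DBE E E D DBE; joining the 17 pieces gives the next term.

DBEEEDDBEEDDBEEDDBEDBEDBEEEDDBE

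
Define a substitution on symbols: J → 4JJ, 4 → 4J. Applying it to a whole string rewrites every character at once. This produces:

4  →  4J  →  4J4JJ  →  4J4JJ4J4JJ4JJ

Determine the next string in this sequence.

φ(4J4JJ4J4JJ4JJ) expands symbol-by-symbol to 4J 4JJ 4J 4JJ 4JJ 4J 4JJ 4J 4JJ 4JJ 4J 4JJ 4JJ; joining the 13 pieces gives the next term.

4J4JJ4J4JJ4JJ4J4JJ4J4JJ4JJ4J4JJ4JJ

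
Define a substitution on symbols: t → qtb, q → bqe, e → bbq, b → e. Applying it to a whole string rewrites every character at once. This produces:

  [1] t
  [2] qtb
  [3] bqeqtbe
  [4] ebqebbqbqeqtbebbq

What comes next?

φ(ebqebbqbqeqtbebbq) expands symbol-by-symbol to bbq e bqe bbq e e bqe e bqe bbq bqe qtb e bbq e e bqe; joining the 17 pieces gives the next term.

bbqebqebbqeebqeebqebbqbqeqtbebbqeebqe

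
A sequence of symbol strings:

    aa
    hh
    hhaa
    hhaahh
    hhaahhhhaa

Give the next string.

Each term (from the third on) is the previous term followed by the one before it: term 3 = hh·aa = hhaa.
Continuing: hhaahhhhaa · hhaahh gives term 6.

hhaahhhhaahhaahh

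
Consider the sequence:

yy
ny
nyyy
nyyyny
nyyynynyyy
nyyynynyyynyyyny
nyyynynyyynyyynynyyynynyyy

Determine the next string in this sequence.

nyyynynyyynyyynynyyynynyyynyyynynyyynyyyny

From term 3 onward, concatenate the last term with the second-to-last: ny·yy = nyyy, nyyy·ny = nyyyny, …
The next term joins nyyynynyyynyyynynyyynynyyy and nyyynynyyynyyyny.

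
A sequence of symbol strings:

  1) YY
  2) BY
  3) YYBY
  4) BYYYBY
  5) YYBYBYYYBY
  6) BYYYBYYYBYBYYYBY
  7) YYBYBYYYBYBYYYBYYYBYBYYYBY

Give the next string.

From term 3 onward, concatenate the second-to-last term with the last: YY·BY = YYBY, BY·YYBY = BYYYBY, …
So term 8 is BYYYBYYYBYBYYYBY·YYBYBYYYBYBYYYBYYYBYBYYYBY.

BYYYBYYYBYBYYYBYYYBYBYYYBYBYYYBYYYBYBYYYBY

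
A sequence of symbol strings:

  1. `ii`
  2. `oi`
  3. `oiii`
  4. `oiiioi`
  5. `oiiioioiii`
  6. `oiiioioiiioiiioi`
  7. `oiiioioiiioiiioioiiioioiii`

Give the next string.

This is a Fibonacci-style word recurrence s(k) = s(k−1)·s(k−2): e.g. oi·ii = oiii.
So term 8 is oiiioioiiioiiioioiiioioiii·oiiioioiiioiiioi.

oiiioioiiioiiioioiiioioiiioiiioioiiioiiioi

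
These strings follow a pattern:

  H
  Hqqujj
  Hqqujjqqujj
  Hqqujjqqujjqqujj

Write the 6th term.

Hqqujjqqujjqqujjqqujjqqujj

The strings grow by a fixed suffix qqujj each time.
From Hqqujjqqujjqqujj, 2 further steps: Hqqujjqqujjqqujj → Hqqujjqqujjqqujjqqujj → (answer).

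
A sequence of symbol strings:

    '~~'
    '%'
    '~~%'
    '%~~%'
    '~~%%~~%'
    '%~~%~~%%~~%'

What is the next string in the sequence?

This is a Fibonacci-style word recurrence s(k) = s(k−2)·s(k−1): e.g. ~~·% = ~~%.
The next term joins ~~%%~~% and %~~%~~%%~~%.

~~%%~~%%~~%~~%%~~%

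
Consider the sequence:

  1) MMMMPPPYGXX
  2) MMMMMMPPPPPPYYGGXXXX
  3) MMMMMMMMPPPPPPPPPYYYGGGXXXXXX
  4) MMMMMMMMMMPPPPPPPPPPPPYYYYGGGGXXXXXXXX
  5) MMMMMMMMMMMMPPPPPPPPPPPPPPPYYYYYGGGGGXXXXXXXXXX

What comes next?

Reading off run lengths: M runs 4, 6, 8, 10, 12; P runs 3, 6, 9, 12, 15; Y runs 1, 2, 3, 4, 5; G runs 1, 2, 3, 4, 5; X runs 2, 4, 6, 8, 10 — each is linear in n (n = 1, 2, …).
For the next term, n = 6, so the run lengths are 14, 18, 6, 6, 12.

MMMMMMMMMMMMMMPPPPPPPPPPPPPPPPPPYYYYYYGGGGGGXXXXXXXXXXXX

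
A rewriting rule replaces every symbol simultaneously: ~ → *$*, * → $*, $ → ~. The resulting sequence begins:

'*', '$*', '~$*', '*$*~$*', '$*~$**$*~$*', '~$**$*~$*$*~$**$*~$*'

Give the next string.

Rewriting the 20 symbols of ~$**$*~$*$*~$**$*~$* one by one yields *$* ~ $* $* ~ $* *$* ~ $* ~ $* *$* ~ $* $* ~ $* *$* ~ $*; concatenated:

*$*~$*$*~$**$*~$*~$**$*~$*$*~$**$*~$*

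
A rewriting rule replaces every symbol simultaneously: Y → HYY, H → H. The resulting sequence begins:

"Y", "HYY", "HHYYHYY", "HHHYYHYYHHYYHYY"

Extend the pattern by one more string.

φ(HHHYYHYYHHYYHYY) expands symbol-by-symbol to H H H HYY HYY H HYY HYY H H HYY HYY H HYY HYY; joining the 15 pieces gives the next term.

HHHHYYHYYHHYYHYYHHHYYHYYHHYYHYY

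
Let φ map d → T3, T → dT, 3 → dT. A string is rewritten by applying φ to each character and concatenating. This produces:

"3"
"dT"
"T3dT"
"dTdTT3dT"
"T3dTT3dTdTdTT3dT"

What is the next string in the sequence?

Rewriting the 16 symbols of T3dTT3dTdTdTT3dT one by one yields dT dT T3 dT dT dT T3 dT T3 dT T3 dT dT dT T3 dT; concatenated:

dTdTT3dTdTdTT3dTT3dTT3dTdTdTT3dT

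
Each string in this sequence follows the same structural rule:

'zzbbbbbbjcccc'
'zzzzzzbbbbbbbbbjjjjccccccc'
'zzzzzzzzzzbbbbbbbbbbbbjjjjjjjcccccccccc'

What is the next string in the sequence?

zzzzzzzzzzzzzzbbbbbbbbbbbbbbbjjjjjjjjjjccccccccccccc

The n-th term is 4n-2 z's then 3n+3 b's then 3n-2 j's then 3n+1 c's (n = 1, 2, …).
At n = 4 the blocks have lengths 14, 15, 10, 13.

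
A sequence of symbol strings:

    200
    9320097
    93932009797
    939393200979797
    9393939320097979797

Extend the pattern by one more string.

Every step adds 93 to the front and 97 to the end of the previous string.
So the next term is 93·9393939320097979797·97.

93939393932009797979797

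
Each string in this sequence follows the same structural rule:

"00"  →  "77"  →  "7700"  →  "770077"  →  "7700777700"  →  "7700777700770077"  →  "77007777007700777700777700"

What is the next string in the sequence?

This is a Fibonacci-style word recurrence s(k) = s(k−1)·s(k−2): e.g. 77·00 = 7700.
So term 8 is 77007777007700777700777700·7700777700770077.

770077770077007777007777007700777700770077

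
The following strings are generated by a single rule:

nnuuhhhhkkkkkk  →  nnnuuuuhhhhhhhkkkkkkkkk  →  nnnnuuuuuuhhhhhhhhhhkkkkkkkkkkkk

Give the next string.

nnnnnuuuuuuuuhhhhhhhhhhhhhkkkkkkkkkkkkkkk

Term n consists of n n's, followed by 2n-2 u's, followed by 3n-2 h's, followed by 3n k's, where the shown terms are n = 2, 3, 4.
For the next term, n = 5, so the run lengths are 5, 8, 13, 15.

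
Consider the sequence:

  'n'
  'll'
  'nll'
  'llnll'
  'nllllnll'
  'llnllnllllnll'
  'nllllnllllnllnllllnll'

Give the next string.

From term 3 onward, concatenate the second-to-last term with the last: n·ll = nll, ll·nll = llnll, …
So term 8 is llnllnllllnll·nllllnllllnllnllllnll.

llnllnllllnllnllllnllllnllnllllnll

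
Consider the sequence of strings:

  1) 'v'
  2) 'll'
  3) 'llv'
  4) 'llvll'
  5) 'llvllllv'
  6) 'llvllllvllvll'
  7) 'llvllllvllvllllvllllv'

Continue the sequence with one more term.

Each term (from the third on) is the previous term followed by the one before it: term 3 = ll·v = llv.
The next term joins llvllllvllvllllvllllv and llvllllvllvll.

llvllllvllvllllvllllvllvllllvllvll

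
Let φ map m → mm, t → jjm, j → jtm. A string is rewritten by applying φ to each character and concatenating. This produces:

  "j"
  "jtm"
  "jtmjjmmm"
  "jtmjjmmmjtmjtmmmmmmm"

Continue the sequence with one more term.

φ(jtmjjmmmjtmjtmmmmmmm) expands symbol-by-symbol to jtm jjm mm jtm jtm mm mm mm jtm jjm mm jtm jjm mm mm mm mm mm mm mm; joining the 20 pieces gives the next term.

jtmjjmmmjtmjtmmmmmmmjtmjjmmmjtmjjmmmmmmmmmmmmmmm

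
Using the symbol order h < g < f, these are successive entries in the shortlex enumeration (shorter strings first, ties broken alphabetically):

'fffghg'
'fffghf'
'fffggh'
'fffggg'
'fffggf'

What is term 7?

Advancing 2 positions from fffggf through fffggf → fffgfh reaches term 7.

fffgfg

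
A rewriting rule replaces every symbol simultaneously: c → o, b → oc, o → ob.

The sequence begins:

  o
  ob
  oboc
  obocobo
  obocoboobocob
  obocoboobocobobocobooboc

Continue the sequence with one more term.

Rewriting the 24 symbols of obocoboobocobobocobooboc one by one yields ob oc ob o ob oc ob ob oc ob o ob oc ob oc ob o ob oc ob ob oc ob o; concatenated:

obocoboobocobobocoboobocobocoboobocobobocobo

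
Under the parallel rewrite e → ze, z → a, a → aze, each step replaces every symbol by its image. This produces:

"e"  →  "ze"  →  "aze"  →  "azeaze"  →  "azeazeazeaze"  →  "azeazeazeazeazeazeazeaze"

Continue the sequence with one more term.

azeazeazeazeazeazeazeazeazeazeazeazeazeazeazeaze

φ(azeazeazeazeazeazeazeaze) expands symbol-by-symbol to aze a ze aze a ze aze a ze aze a ze aze a ze aze a ze aze a ze aze a ze; joining the 24 pieces gives the next term.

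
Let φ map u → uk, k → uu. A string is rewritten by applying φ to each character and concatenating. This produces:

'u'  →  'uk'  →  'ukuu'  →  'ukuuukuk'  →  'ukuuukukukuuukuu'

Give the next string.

Applying the rule to each of the 16 symbols of ukuuukukukuuukuu gives the pieces uk uu uk uk uk uu uk uu uk uu uk uk uk uu uk uk, which concatenate to the answer.

ukuuukukukuuukuuukuuukukukuuukuk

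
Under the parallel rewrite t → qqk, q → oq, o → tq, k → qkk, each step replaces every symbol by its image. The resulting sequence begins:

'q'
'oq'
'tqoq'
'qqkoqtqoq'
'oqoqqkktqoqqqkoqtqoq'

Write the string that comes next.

tqoqtqoqoqqkkqkkqqkoqtqoqoqoqqkktqoqqqkoqtqoq

φ(oqoqqkktqoqqqkoqtqoq) expands symbol-by-symbol to tq oq tq oq oq qkk qkk qqk oq tq oq oq oq qkk tq oq qqk oq tq oq; joining the 20 pieces gives the next term.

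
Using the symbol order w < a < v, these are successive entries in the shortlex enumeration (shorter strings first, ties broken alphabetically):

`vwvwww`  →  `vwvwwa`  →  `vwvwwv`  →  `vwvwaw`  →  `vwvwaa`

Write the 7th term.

vwvwvw

Continuing the enumeration 2 steps past vwvwaa: vwvwaa → vwvwav → (answer).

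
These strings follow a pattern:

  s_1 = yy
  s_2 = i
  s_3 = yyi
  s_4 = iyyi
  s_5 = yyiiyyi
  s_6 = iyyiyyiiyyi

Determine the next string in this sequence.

Each term (from the third on) is the two preceding terms concatenated in order: term 3 = yy·i = yyi.
The next term joins yyiiyyi and iyyiyyiiyyi.

yyiiyyiiyyiyyiiyyi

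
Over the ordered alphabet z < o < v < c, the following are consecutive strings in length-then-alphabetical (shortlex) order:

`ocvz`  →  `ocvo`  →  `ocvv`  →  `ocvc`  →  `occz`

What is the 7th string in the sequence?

Advancing 2 positions from occz through occz → occo reaches term 7.

occv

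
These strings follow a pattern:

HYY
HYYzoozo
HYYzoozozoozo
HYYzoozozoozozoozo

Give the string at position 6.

HYYzoozozoozozoozozoozozoozo

Every step adds zoozo to the end: s(k+1) = s(k)·zoozo.
From HYYzoozozoozozoozo, 2 further steps: HYYzoozozoozozoozo → HYYzoozozoozozoozozoozo → (answer).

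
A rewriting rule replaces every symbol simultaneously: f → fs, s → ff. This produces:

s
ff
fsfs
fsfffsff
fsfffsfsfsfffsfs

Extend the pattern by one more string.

Rewriting the 16 symbols of fsfffsfsfsfffsfs one by one yields fs ff fs fs fs ff fs ff fs ff fs fs fs ff fs ff; concatenated:

fsfffsfsfsfffsfffsfffsfsfsfffsff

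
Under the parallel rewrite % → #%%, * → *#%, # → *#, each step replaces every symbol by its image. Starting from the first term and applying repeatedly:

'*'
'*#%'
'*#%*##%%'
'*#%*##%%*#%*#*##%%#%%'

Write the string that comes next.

*#%*##%%*#%*#*##%%#%%*#%*##%%*#%*#*#%*#*##%%#%%*##%%#%%

φ(*#%*##%%*#%*#*##%%#%%) expands symbol-by-symbol to *#% *# #%% *#% *# *# #%% #%% *#% *# #%% *#% *# *#% *# *# #%% #%% *# #%% #%%; joining the 21 pieces gives the next term.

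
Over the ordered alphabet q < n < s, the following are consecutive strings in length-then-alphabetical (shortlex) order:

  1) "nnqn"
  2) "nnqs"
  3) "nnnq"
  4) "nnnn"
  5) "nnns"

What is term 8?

nnss

Stepping forward 3 times from nnns: nnns → nnsq → nnsn, then the target.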